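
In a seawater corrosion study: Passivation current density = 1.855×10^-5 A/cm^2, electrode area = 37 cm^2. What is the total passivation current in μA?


I = i_pass * A, then convert A → μA (×10^6)
I = 1.855×10^-5 * 37 * 10^6 = 686.35 μA

686.35 μA


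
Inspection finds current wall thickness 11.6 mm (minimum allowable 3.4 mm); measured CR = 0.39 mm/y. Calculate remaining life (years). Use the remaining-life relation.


Apply the remaining-life relation: RL = (t_current − t_min) / CR
RL = (11.6 − 3.4) / 0.39 = 8.2 / 0.39 = 21.0 years

21.0 years


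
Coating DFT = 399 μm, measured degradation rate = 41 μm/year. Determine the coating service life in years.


Service life = thickness / degradation rate
Life = 399 / 41 = 9.7 years

9.7 years


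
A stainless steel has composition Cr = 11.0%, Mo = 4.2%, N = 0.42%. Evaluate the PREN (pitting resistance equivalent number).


Apply the PREN formula: PREN = Cr + 3.3*Mo + 16*N
PREN = 11.0 + 3.3*4.2 + 16*0.42
PREN = 11.0 + 13.86 + 6.72 = 31.58

31.58


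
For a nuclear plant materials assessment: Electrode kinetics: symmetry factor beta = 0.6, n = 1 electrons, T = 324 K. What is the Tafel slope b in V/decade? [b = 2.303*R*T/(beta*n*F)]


Apply the Tafel slope relation: b = 2.303*R*T/(beta*n*F)
Numerator: 2.303 * 8.314 * 324 = 6203.67
Denominator: 0.6 * 1 * 96485 = 57891.0
b = 6203.67 / 57891.0 = 0.1072 V/decade

0.1072 V/decade


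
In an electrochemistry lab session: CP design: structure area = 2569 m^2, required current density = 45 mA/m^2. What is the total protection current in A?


I = area * current density, then convert mA → A (÷1000)
I = 2569 * 45 / 1000 = 115.61 A

115.61 A


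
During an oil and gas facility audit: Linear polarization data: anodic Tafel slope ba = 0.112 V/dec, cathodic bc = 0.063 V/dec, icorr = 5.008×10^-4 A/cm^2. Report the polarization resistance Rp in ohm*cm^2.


Apply the Stern-Geary equation: Rp = ba*bc / (2.303*icorr*(ba+bc))
ba*bc = 0.112*0.063 = 0.007056
ba+bc = 0.175; 2.303*icorr*(ba+bc) = 2.303*5.008×10^-4*0.175 = 2.0183492×10^-4
Rp = 0.007056 / 2.0183492×10^-4 = 35.0 ohm*cm^2

35.0 ohm*cm^2


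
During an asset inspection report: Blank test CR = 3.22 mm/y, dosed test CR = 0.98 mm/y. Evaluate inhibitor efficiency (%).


Apply the inhibitor-efficiency definition: IE = (CR_blank − CR_inh)/CR_blank × 100
IE = (3.22 − 0.98) / 3.22 × 100
IE = 2.24 / 3.22 × 100 = 69.6 %

69.6 %


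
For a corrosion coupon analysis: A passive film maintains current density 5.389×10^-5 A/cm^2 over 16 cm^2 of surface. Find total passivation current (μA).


I = i_pass * A, then convert A → μA (×10^6)
I = 5.389×10^-5 * 16 * 10^6 = 862.24 μA

862.24 μA


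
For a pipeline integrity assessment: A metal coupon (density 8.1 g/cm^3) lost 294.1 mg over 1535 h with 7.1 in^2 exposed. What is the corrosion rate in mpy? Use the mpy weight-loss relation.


Apply the mpy weight-loss relation: CR = 534 * W / (D * A * T)
Numerator: 534 * 294.1 = 157049.4
Denominator: 8.1 * 7.1 * 1535 = 88277.85
CR = 157049.4 / 88277.85 = 1.779 mpy

1.779 mpy


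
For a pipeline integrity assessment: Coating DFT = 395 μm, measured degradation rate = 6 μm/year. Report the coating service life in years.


Service life = thickness / degradation rate
Life = 395 / 6 = 65.8 years

65.8 years


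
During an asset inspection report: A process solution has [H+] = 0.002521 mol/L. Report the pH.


pH = −log10[H+]
pH = −log10(0.002521) = 2.6

2.6


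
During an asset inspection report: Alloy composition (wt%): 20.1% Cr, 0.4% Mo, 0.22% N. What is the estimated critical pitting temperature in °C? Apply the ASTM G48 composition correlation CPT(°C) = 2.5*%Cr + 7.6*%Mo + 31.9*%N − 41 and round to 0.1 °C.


Apply the ASTM G48 empirical CPT estimate: CPT(°C) = 2.5*%Cr + 7.6*%Mo + 31.9*%N − 41
2.5*20.1 = 50.25; 7.6*0.4 = 3.04; 31.9*0.22 = 7.018
CPT = 50.25 + 3.04 + 7.018 − 41 = 19.308 °C
Rounded to 0.1 °C: CPT ≈ 19.3 °C

19.3 °C


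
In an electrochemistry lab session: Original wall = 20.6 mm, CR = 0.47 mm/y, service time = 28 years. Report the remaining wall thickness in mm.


Remaining wall = original − CR × time
t = 20.6 − 0.47*28 = 20.6 − 13.16 = 7.44 mm

7.44 mm


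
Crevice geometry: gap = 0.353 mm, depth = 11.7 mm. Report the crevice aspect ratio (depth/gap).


Aspect ratio = depth / gap
Ratio = 11.7 / 0.353 = 33.1

33.1


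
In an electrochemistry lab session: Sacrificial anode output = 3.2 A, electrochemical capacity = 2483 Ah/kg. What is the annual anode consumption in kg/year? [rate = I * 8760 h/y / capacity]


Annual consumption = current * hours per year / capacity
Rate = 3.2 * 8760 / 2483 = 11.3 kg/year

11.3 kg/year


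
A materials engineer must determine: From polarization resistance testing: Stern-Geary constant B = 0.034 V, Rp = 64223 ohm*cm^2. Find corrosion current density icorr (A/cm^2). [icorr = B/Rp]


Apply the Stern-Geary relation: icorr = B / Rp
icorr = 0.034 / 64223 = 5.294×10^-7 A/cm^2

5.294×10^-7 A/cm^2


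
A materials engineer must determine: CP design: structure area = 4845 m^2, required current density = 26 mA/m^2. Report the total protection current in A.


I = area * current density, then convert mA → A (÷1000)
I = 4845 * 26 / 1000 = 125.97 A

125.97 A


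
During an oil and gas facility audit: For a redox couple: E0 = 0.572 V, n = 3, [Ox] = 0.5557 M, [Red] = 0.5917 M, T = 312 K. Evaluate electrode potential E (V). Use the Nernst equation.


Apply the Nernst equation: E = E0 + (RT/nF)*ln([Ox]/[Red])
Step 1: RT/nF = 8.314*312/(3*96485) = 0.00896156 V
Step 2: [Ox]/[Red] = 0.5557/0.5917 = 0.939158
Step 3: ln(0.939158) = -0.062772
Step 4: correction = 0.00896156 * -0.062772 = -0.0006 V
E = 0.572 + -0.0006 = 0.5714 V

0.5714 V


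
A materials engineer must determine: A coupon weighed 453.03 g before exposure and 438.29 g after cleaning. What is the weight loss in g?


Weight loss = initial − final
WL = 453.03 − 438.29 = 14.74 g

14.74 g


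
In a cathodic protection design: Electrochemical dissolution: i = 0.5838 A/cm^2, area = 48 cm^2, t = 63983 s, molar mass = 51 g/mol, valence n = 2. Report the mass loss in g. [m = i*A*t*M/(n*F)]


Apply Faraday's law: m = i*A*t*M / (n*F)
Total charge passed Q = i*A*t = 0.5838*48*63983 = 1792957.2192 C
m = Q*M/(n*F) = 1792957.2192*51/(2*96485) = 473.86 g

473.86 g


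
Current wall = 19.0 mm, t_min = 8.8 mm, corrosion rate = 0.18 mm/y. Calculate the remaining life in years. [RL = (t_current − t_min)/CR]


Apply the remaining-life relation: RL = (t_current − t_min) / CR
RL = (19.0 − 8.8) / 0.18 = 10.2 / 0.18 = 56.7 years

56.7 years


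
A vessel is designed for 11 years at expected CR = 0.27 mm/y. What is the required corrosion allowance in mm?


Corrosion allowance = CR × design life
CA = 0.27 * 11 = 2.97 mm

2.97 mm


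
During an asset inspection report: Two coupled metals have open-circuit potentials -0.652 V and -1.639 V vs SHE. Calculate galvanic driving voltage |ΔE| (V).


Driving voltage is the absolute potential difference.
|ΔE| = |-0.652 − (-1.639)| = 0.987 V

0.987 V


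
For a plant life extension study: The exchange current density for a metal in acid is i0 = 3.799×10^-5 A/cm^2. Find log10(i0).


i0 = 3.799×10^-5 A/cm^2
log10(i0) = -4.42

-4.42


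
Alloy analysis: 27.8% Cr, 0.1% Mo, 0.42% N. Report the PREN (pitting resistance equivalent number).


Apply the PREN formula: PREN = Cr + 3.3*Mo + 16*N
PREN = 27.8 + 3.3*0.1 + 16*0.42
PREN = 27.8 + 0.33 + 6.72 = 34.85

34.85


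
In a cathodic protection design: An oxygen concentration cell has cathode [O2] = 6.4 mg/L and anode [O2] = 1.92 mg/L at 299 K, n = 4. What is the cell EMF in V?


Apply the Nernst concentration-cell relation: E = (RT/nF)*ln(C_cathode/C_anode)
RT/nF = 8.314*299/(4*96485) = 0.00644112 V
ln(6.4/1.92) = 1.20397
E = 0.00644112 * 1.20397 = 0.00775 V

0.00775 V


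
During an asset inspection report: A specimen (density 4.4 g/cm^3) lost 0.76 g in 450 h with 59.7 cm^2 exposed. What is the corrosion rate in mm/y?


Apply the mm/y weight-loss relation: CR = 87600 * W / (D * A * T)
Numerator: 87600 * 0.76 = 66576.0
Denominator: 4.4 * 59.7 * 450 = 118206.0
CR = 66576.0 / 118206.0 = 0.56322 mm/y

0.56322 mm/y


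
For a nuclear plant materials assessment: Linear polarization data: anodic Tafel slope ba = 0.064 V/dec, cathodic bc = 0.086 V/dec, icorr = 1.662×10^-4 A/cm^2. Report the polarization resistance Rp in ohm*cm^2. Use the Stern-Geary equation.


Apply the Stern-Geary equation: Rp = ba*bc / (2.303*icorr*(ba+bc))
ba*bc = 0.064*0.086 = 0.005504
ba+bc = 0.15; 2.303*icorr*(ba+bc) = 2.303*1.662×10^-4*0.15 = 5.741379×10^-5
Rp = 0.005504 / 5.741379×10^-5 = 95.9 ohm*cm^2

95.9 ohm*cm^2


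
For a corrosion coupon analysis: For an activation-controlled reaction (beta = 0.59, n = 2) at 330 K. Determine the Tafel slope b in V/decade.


Apply the Tafel slope relation: b = 2.303*R*T/(beta*n*F)
Numerator: 2.303 * 8.314 * 330 = 6318.56
Denominator: 0.59 * 2 * 96485 = 113852.3
b = 6318.56 / 113852.3 = 0.055 V/decade

0.055 V/decade


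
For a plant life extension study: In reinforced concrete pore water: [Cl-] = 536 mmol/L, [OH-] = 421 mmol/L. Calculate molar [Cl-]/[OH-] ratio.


Threshold parameter = [Cl-] / [OH-] (molar basis; both in mmol/L, so units cancel)
Ratio = 536 / 421 = 1.27

1.27


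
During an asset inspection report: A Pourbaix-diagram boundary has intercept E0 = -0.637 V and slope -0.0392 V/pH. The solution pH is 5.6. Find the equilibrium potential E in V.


Apply the Pourbaix line equation: E = E0 + slope*pH
E = -0.637 + (-0.0392)*5.6 = -0.637 + (-0.21952) = -0.85652 V
Rounded to 3 decimal places: E = -0.857 V

-0.857 V


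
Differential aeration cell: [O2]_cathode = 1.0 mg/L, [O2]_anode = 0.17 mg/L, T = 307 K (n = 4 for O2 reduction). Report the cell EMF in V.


Apply the Nernst concentration-cell relation: E = (RT/nF)*ln(C_cathode/C_anode)
RT/nF = 8.314*307/(4*96485) = 0.00661346 V
ln(1.0/0.17) = 1.77196
E = 0.00661346 * 1.77196 = 0.01172 V

0.01172 V


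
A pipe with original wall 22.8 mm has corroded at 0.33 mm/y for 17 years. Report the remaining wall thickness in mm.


Remaining wall = original − CR × time
t = 22.8 − 0.33*17 = 22.8 − 5.61 = 17.19 mm

17.19 mm


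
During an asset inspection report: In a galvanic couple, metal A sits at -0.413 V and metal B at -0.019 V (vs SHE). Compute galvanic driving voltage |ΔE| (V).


Driving voltage is the absolute potential difference.
|ΔE| = |-0.413 − (-0.019)| = 0.394 V

0.394 V


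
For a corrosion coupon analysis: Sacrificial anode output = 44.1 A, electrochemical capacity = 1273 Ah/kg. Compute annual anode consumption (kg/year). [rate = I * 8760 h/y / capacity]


Annual consumption = current * hours per year / capacity
Rate = 44.1 * 8760 / 1273 = 303.5 kg/year

303.5 kg/year


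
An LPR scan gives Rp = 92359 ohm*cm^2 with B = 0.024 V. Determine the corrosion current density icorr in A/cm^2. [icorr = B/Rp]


Apply the Stern-Geary relation: icorr = B / Rp
icorr = 0.024 / 92359 = 2.599×10^-7 A/cm^2

2.599×10^-7 A/cm^2


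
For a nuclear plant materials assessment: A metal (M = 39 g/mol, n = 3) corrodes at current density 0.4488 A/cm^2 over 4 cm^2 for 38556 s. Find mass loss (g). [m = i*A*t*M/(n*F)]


Apply Faraday's law: m = i*A*t*M / (n*F)
Total charge passed Q = i*A*t = 0.4488*4*38556 = 69215.7312 C
m = Q*M/(n*F) = 69215.7312*39/(3*96485) = 9.3258 g

9.3258 g


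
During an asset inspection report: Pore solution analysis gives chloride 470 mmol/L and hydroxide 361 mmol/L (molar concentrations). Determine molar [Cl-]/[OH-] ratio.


Threshold parameter = [Cl-] / [OH-] (molar basis; both in mmol/L, so units cancel)
Ratio = 470 / 361 = 1.3

1.3


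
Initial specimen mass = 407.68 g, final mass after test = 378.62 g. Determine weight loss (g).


Weight loss = initial − final
WL = 407.68 − 378.62 = 29.06 g

29.06 g


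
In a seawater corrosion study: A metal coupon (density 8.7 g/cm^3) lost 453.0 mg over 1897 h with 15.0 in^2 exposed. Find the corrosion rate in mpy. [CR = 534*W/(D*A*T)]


Apply the mpy weight-loss relation: CR = 534 * W / (D * A * T)
Numerator: 534 * 453.0 = 241902.0
Denominator: 8.7 * 15.0 * 1897 = 247558.5
CR = 241902.0 / 247558.5 = 0.9772 mpy

0.9772 mpy


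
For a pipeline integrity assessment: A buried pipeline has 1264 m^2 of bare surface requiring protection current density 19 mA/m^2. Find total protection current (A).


I = area * current density, then convert mA → A (÷1000)
I = 1264 * 19 / 1000 = 24.02 A

24.02 A


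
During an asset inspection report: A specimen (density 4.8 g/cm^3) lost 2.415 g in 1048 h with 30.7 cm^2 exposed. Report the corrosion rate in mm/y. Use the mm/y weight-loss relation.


Apply the mm/y weight-loss relation: CR = 87600 * W / (D * A * T)
Numerator: 87600 * 2.415 = 211554.0
Denominator: 4.8 * 30.7 * 1048 = 154433.28
CR = 211554.0 / 154433.28 = 1.3699 mm/y

1.3699 mm/y


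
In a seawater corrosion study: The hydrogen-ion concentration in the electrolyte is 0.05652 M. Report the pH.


pH = −log10[H+]
pH = −log10(0.05652) = 1.25

1.25


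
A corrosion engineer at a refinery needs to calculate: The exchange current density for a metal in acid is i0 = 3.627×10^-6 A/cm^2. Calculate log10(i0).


i0 = 3.627×10^-6 A/cm^2
log10(i0) = -5.44

-5.44


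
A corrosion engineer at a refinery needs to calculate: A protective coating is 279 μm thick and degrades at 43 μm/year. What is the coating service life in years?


Service life = thickness / degradation rate
Life = 279 / 43 = 6.5 years

6.5 years


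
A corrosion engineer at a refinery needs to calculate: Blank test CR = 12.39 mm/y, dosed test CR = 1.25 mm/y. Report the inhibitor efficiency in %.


Apply the inhibitor-efficiency definition: IE = (CR_blank − CR_inh)/CR_blank × 100
IE = (12.39 − 1.25) / 12.39 × 100
IE = 11.14 / 12.39 × 100 = 89.9 %

89.9 %


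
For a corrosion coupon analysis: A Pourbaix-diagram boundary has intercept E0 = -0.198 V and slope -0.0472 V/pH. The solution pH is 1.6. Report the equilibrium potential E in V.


Apply the Pourbaix line equation: E = E0 + slope*pH
E = -0.198 + (-0.0472)*1.6 = -0.198 + (-0.07552) = -0.27352 V
Rounded to 4 decimal places: E = -0.2735 V

-0.2735 V


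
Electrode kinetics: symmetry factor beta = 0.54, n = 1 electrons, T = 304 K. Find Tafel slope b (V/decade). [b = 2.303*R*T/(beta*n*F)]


Apply the Tafel slope relation: b = 2.303*R*T/(beta*n*F)
Numerator: 2.303 * 8.314 * 304 = 5820.73
Denominator: 0.54 * 1 * 96485 = 52101.9
b = 5820.73 / 52101.9 = 0.112 V/decade

0.112 V/decade


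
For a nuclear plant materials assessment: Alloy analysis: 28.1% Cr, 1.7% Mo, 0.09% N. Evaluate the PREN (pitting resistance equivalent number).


Apply the PREN formula: PREN = Cr + 3.3*Mo + 16*N
PREN = 28.1 + 3.3*1.7 + 16*0.09
PREN = 28.1 + 5.61 + 1.44 = 35.15

35.15


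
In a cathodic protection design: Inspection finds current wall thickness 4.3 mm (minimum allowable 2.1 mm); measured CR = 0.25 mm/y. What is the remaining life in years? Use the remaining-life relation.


Apply the remaining-life relation: RL = (t_current − t_min) / CR
RL = (4.3 − 2.1) / 0.25 = 2.2 / 0.25 = 8.8 years

8.8 years


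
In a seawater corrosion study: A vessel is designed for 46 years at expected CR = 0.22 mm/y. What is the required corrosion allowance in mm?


Corrosion allowance = CR × design life
CA = 0.22 * 46 = 10.12 mm

10.12 mm


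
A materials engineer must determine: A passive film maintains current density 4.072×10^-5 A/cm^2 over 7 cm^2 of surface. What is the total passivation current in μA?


I = i_pass * A, then convert A → μA (×10^6)
I = 4.072×10^-5 * 7 * 10^6 = 285.04 μA

285.04 μA


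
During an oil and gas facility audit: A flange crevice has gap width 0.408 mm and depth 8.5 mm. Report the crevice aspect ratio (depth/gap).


Aspect ratio = depth / gap
Ratio = 8.5 / 0.408 = 20.8

20.8


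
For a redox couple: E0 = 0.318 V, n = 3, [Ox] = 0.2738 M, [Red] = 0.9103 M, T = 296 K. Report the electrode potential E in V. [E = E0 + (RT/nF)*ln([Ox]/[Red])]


Apply the Nernst equation: E = E0 + (RT/nF)*ln([Ox]/[Red])
Step 1: RT/nF = 8.314*296/(3*96485) = 0.00850199 V
Step 2: [Ox]/[Red] = 0.2738/0.9103 = 0.30078
Step 3: ln(0.30078) = -1.201376
Step 4: correction = 0.00850199 * -1.201376 = -0.01 V
E = 0.318 + -0.01 = 0.308 V

0.308 V


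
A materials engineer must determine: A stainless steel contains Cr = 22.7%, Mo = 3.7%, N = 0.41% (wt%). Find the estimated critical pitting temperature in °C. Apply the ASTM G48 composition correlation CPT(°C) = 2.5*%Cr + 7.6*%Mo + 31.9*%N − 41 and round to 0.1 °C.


Apply the ASTM G48 empirical CPT estimate: CPT(°C) = 2.5*%Cr + 7.6*%Mo + 31.9*%N − 41
2.5*22.7 = 56.75; 7.6*3.7 = 28.12; 31.9*0.41 = 13.079
CPT = 56.75 + 28.12 + 13.079 − 41 = 56.949 °C
Rounded to 0.1 °C: CPT ≈ 56.9 °C

56.9 °C


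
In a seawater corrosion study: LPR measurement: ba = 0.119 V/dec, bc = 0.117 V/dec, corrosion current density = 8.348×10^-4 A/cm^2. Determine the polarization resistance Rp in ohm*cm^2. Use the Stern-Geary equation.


Apply the Stern-Geary equation: Rp = ba*bc / (2.303*icorr*(ba+bc))
ba*bc = 0.119*0.117 = 0.013923
ba+bc = 0.236; 2.303*icorr*(ba+bc) = 2.303*8.348×10^-4*0.236 = 4.5372048×10^-4
Rp = 0.013923 / 4.5372048×10^-4 = 30.69 ohm*cm^2

30.69 ohm*cm^2


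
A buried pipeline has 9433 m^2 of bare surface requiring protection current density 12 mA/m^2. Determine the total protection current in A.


I = area * current density, then convert mA → A (÷1000)
I = 9433 * 12 / 1000 = 113.2 A

113.2 A


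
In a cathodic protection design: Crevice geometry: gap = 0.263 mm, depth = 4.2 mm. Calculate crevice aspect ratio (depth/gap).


Aspect ratio = depth / gap
Ratio = 4.2 / 0.263 = 16.0

16.0


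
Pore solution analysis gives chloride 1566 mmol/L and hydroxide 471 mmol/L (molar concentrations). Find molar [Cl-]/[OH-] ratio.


Threshold parameter = [Cl-] / [OH-] (molar basis; both in mmol/L, so units cancel)
Ratio = 1566 / 471 = 3.32

3.32


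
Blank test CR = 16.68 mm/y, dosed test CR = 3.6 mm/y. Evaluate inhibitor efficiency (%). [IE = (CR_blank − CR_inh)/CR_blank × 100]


Apply the inhibitor-efficiency definition: IE = (CR_blank − CR_inh)/CR_blank × 100
IE = (16.68 − 3.6) / 16.68 × 100
IE = 13.08 / 16.68 × 100 = 78.4 %

78.4 %


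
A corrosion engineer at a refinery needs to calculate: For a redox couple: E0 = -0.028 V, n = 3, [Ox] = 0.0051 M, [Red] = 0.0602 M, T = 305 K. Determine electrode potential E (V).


Apply the Nernst equation: E = E0 + (RT/nF)*ln([Ox]/[Red])
Step 1: RT/nF = 8.314*305/(3*96485) = 0.0087605 V
Step 2: [Ox]/[Red] = 0.0051/0.0602 = 0.084718
Step 3: ln(0.084718) = -2.468427
Step 4: correction = 0.0087605 * -2.468427 = -0.0216 V
E = -0.028 + -0.0216 = -0.0496 V

-0.0496 V


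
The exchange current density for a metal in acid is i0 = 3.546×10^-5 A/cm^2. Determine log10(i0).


i0 = 3.546×10^-5 A/cm^2
log10(i0) = -4.45

-4.45


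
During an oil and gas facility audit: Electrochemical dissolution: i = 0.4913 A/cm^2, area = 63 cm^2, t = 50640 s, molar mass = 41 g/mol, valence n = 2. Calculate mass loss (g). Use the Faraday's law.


Apply Faraday's law: m = i*A*t*M / (n*F)
Total charge passed Q = i*A*t = 0.4913*63*50640 = 1567404.216 C
m = Q*M/(n*F) = 1567404.216*41/(2*96485) = 333.02365 g

333.02365 g


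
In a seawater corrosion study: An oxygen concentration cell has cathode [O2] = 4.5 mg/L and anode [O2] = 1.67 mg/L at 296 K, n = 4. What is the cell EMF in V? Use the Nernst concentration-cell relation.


Apply the Nernst concentration-cell relation: E = (RT/nF)*ln(C_cathode/C_anode)
RT/nF = 8.314*296/(4*96485) = 0.00637649 V
ln(4.5/1.67) = 0.99125
E = 0.00637649 * 0.99125 = 0.00632 V

0.00632 V


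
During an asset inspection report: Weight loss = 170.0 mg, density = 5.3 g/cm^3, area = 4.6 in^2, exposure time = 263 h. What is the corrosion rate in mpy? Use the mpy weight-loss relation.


Apply the mpy weight-loss relation: CR = 534 * W / (D * A * T)
Numerator: 534 * 170.0 = 90780.0
Denominator: 5.3 * 4.6 * 263 = 6411.94
CR = 90780.0 / 6411.94 = 14.158 mpy

14.158 mpy


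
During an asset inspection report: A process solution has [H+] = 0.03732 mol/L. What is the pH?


pH = −log10[H+]
pH = −log10(0.03732) = 1.43

1.43


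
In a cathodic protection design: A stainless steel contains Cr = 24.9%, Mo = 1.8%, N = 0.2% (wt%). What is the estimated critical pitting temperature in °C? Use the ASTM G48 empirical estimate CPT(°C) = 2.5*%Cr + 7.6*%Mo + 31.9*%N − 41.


Apply the ASTM G48 empirical CPT estimate: CPT(°C) = 2.5*%Cr + 7.6*%Mo + 31.9*%N − 41
2.5*24.9 = 62.25; 7.6*1.8 = 13.68; 31.9*0.2 = 6.38
CPT = 62.25 + 13.68 + 6.38 − 41 = 41.31 °C
Rounded to 0.1 °C: CPT ≈ 41.3 °C

41.3 °C


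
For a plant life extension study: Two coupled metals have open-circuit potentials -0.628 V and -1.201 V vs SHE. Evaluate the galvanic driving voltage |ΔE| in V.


Driving voltage is the absolute potential difference.
|ΔE| = |-0.628 − (-1.201)| = 0.573 V

0.573 V


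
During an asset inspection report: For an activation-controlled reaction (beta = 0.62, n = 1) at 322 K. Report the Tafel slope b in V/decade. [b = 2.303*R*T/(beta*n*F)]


Apply the Tafel slope relation: b = 2.303*R*T/(beta*n*F)
Numerator: 2.303 * 8.314 * 322 = 6165.38
Denominator: 0.62 * 1 * 96485 = 59820.7
b = 6165.38 / 59820.7 = 0.1031 V/decade

0.1031 V/decade


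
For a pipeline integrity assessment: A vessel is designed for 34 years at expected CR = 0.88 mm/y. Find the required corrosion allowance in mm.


Corrosion allowance = CR × design life
CA = 0.88 * 34 = 29.92 mm

29.92 mm


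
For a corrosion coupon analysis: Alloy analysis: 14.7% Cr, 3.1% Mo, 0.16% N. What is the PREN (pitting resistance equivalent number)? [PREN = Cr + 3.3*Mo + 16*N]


Apply the PREN formula: PREN = Cr + 3.3*Mo + 16*N
PREN = 14.7 + 3.3*3.1 + 16*0.16
PREN = 14.7 + 10.23 + 2.56 = 27.49

27.49


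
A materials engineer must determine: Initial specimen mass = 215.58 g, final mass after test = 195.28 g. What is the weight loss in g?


Weight loss = initial − final
WL = 215.58 − 195.28 = 20.3 g

20.3 g


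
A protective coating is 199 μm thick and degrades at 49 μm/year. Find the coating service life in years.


Service life = thickness / degradation rate
Life = 199 / 49 = 4.1 years

4.1 years


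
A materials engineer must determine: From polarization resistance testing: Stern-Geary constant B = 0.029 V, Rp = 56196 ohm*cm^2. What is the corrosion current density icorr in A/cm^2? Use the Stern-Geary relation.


Apply the Stern-Geary relation: icorr = B / Rp
icorr = 0.029 / 56196 = 5.161×10^-7 A/cm^2

5.161×10^-7 A/cm^2


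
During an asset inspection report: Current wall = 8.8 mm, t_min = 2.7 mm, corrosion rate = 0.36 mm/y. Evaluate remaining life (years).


Apply the remaining-life relation: RL = (t_current − t_min) / CR
RL = (8.8 − 2.7) / 0.36 = 6.1 / 0.36 = 16.9 years

16.9 years


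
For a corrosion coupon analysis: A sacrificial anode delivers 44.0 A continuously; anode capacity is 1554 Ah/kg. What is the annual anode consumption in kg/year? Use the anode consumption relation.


Annual consumption = current * hours per year / capacity
Rate = 44.0 * 8760 / 1554 = 248.0 kg/year

248.0 kg/year


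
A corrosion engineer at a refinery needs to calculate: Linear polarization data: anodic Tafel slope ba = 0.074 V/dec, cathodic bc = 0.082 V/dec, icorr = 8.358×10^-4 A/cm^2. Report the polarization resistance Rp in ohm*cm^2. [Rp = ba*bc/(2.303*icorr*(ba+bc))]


Apply the Stern-Geary equation: Rp = ba*bc / (2.303*icorr*(ba+bc))
ba*bc = 0.074*0.082 = 0.006068
ba+bc = 0.156; 2.303*icorr*(ba+bc) = 2.303*8.358×10^-4*0.156 = 3.0027619×10^-4
Rp = 0.006068 / 3.0027619×10^-4 = 20.21 ohm*cm^2

20.21 ohm*cm^2


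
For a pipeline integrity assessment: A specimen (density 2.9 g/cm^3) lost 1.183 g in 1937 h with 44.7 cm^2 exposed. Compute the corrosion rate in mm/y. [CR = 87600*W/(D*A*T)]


Apply the mm/y weight-loss relation: CR = 87600 * W / (D * A * T)
Numerator: 87600 * 1.183 = 103630.8
Denominator: 2.9 * 44.7 * 1937 = 251093.31
CR = 103630.8 / 251093.31 = 0.41272 mm/y

0.41272 mm/y


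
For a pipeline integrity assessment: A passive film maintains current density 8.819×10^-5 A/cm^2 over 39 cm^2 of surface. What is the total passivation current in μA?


I = i_pass * A, then convert A → μA (×10^6)
I = 8.819×10^-5 * 39 * 10^6 = 3439.41 μA

3439.41 μA


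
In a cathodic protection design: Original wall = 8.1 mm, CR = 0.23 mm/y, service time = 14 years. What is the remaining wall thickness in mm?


Remaining wall = original − CR × time
t = 8.1 − 0.23*14 = 8.1 − 3.22 = 4.88 mm

4.88 mm


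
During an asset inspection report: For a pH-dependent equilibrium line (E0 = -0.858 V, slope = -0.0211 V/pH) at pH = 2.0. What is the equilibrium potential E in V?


Apply the Pourbaix line equation: E = E0 + slope*pH
E = -0.858 + (-0.0211)*2.0 = -0.858 + (-0.0422) = -0.9002 V
Rounded to 4 decimal places: E = -0.9002 V

-0.9002 V


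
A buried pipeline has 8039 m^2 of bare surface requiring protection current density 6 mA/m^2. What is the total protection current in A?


I = area * current density, then convert mA → A (÷1000)
I = 8039 * 6 / 1000 = 48.23 A

48.23 A


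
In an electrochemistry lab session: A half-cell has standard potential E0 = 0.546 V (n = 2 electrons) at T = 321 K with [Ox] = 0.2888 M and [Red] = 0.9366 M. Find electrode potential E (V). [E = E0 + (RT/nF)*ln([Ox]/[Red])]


Apply the Nernst equation: E = E0 + (RT/nF)*ln([Ox]/[Red])
Step 1: RT/nF = 8.314*321/(2*96485) = 0.0138301 V
Step 2: [Ox]/[Red] = 0.2888/0.9366 = 0.308349
Step 3: ln(0.308349) = -1.176523
Step 4: correction = 0.0138301 * -1.176523 = -0.0163 V
E = 0.546 + -0.0163 = 0.5297 V

0.5297 V


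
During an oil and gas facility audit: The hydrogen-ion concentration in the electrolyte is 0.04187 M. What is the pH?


pH = −log10[H+]
pH = −log10(0.04187) = 1.38

1.38


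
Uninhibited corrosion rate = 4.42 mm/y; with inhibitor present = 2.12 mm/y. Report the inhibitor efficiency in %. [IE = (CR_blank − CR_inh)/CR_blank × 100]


Apply the inhibitor-efficiency definition: IE = (CR_blank − CR_inh)/CR_blank × 100
IE = (4.42 − 2.12) / 4.42 × 100
IE = 2.3 / 4.42 × 100 = 52.0 %

52.0 %


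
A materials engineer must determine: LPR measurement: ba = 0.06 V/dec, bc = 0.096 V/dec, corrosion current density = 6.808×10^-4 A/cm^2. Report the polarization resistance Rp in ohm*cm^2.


Apply the Stern-Geary equation: Rp = ba*bc / (2.303*icorr*(ba+bc))
ba*bc = 0.06*0.096 = 0.00576
ba+bc = 0.156; 2.303*icorr*(ba+bc) = 2.303*6.808×10^-4*0.156 = 2.4458965×10^-4
Rp = 0.00576 / 2.4458965×10^-4 = 23.55 ohm*cm^2

23.55 ohm*cm^2


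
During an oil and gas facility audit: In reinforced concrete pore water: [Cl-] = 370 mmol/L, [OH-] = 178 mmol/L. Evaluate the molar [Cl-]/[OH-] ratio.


Threshold parameter = [Cl-] / [OH-] (molar basis; both in mmol/L, so units cancel)
Ratio = 370 / 178 = 2.08

2.08


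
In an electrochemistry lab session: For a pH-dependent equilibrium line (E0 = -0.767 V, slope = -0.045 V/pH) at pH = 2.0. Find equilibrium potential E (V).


Apply the Pourbaix line equation: E = E0 + slope*pH
E = -0.767 + (-0.045)*2.0 = -0.767 + (-0.09) = -0.857 V
Rounded to 3 decimal places: E = -0.857 V

-0.857 V


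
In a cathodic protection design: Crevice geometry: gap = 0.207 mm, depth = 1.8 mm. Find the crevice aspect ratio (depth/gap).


Aspect ratio = depth / gap
Ratio = 1.8 / 0.207 = 8.7

8.7


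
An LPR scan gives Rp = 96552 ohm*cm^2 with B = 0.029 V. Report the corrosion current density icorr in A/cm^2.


Apply the Stern-Geary relation: icorr = B / Rp
icorr = 0.029 / 96552 = 3.004×10^-7 A/cm^2

3.004×10^-7 A/cm^2


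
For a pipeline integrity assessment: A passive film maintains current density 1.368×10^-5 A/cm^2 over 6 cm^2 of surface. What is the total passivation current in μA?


I = i_pass * A, then convert A → μA (×10^6)
I = 1.368×10^-5 * 6 * 10^6 = 82.08 μA

82.08 μA


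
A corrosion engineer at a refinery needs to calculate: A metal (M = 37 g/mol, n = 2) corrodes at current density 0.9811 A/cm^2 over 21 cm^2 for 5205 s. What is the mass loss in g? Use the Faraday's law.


Apply Faraday's law: m = i*A*t*M / (n*F)
Total charge passed Q = i*A*t = 0.9811*21*5205 = 107239.1355 C
m = Q*M/(n*F) = 107239.1355*37/(2*96485) = 20.562 g

20.562 g


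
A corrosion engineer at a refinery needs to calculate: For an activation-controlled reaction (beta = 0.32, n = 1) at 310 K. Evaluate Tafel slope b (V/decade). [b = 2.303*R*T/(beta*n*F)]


Apply the Tafel slope relation: b = 2.303*R*T/(beta*n*F)
Numerator: 2.303 * 8.314 * 310 = 5935.61
Denominator: 0.32 * 1 * 96485 = 30875.2
b = 5935.61 / 30875.2 = 0.192 V/decade

0.192 V/decade


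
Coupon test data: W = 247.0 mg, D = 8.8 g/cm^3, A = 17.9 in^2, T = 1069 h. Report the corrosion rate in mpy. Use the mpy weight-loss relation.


Apply the mpy weight-loss relation: CR = 534 * W / (D * A * T)
Numerator: 534 * 247.0 = 131898.0
Denominator: 8.8 * 17.9 * 1069 = 168388.88
CR = 131898.0 / 168388.88 = 0.783 mpy

0.783 mpy


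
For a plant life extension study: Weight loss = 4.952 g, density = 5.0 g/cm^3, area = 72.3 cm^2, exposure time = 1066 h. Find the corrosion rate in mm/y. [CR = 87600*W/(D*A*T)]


Apply the mm/y weight-loss relation: CR = 87600 * W / (D * A * T)
Numerator: 87600 * 4.952 = 433795.2
Denominator: 5.0 * 72.3 * 1066 = 385359.0
CR = 433795.2 / 385359.0 = 1.125691 mm/y

1.125691 mm/y


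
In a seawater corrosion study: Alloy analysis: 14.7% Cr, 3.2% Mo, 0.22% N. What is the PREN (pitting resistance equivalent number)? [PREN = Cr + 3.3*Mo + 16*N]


Apply the PREN formula: PREN = Cr + 3.3*Mo + 16*N
PREN = 14.7 + 3.3*3.2 + 16*0.22
PREN = 14.7 + 10.56 + 3.52 = 28.78

28.78


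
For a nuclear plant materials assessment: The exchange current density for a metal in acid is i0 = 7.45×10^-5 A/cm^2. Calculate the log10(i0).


i0 = 7.45×10^-5 A/cm^2
log10(i0) = -4.128

-4.128


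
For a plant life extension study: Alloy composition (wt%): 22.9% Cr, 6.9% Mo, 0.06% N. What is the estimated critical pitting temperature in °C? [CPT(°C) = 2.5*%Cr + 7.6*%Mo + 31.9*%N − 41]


Apply the ASTM G48 empirical CPT estimate: CPT(°C) = 2.5*%Cr + 7.6*%Mo + 31.9*%N − 41
2.5*22.9 = 57.25; 7.6*6.9 = 52.44; 31.9*0.06 = 1.914
CPT = 57.25 + 52.44 + 1.914 − 41 = 70.604 °C
Rounded to 0.1 °C: CPT ≈ 70.6 °C

70.6 °C


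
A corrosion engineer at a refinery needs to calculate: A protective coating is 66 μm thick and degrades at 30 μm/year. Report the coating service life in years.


Service life = thickness / degradation rate
Life = 66 / 30 = 2.2 years

2.2 years


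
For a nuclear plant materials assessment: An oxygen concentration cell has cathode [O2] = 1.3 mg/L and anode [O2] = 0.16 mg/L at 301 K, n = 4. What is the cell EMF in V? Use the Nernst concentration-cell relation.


Apply the Nernst concentration-cell relation: E = (RT/nF)*ln(C_cathode/C_anode)
RT/nF = 8.314*301/(4*96485) = 0.0064842 V
ln(1.3/0.16) = 2.09495
E = 0.0064842 * 2.09495 = 0.01358 V

0.01358 V


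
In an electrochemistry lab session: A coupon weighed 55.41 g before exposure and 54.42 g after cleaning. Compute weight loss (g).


Weight loss = initial − final
WL = 55.41 − 54.42 = 0.99 g

0.99 g


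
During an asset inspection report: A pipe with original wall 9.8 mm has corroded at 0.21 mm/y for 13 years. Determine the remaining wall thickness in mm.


Remaining wall = original − CR × time
t = 9.8 − 0.21*13 = 9.8 − 2.73 = 7.07 mm

7.07 mm


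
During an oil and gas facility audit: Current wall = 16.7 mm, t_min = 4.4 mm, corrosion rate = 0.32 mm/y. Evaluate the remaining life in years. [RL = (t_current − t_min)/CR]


Apply the remaining-life relation: RL = (t_current − t_min) / CR
RL = (16.7 − 4.4) / 0.32 = 12.3 / 0.32 = 38.4 years

38.4 years


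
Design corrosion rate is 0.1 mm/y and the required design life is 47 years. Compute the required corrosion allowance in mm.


Corrosion allowance = CR × design life
CA = 0.1 * 47 = 4.7 mm

4.7 mm


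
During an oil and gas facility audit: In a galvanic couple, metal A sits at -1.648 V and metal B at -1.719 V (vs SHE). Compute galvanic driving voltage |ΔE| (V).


Driving voltage is the absolute potential difference.
|ΔE| = |-1.648 − (-1.719)| = 0.071 V

0.071 V


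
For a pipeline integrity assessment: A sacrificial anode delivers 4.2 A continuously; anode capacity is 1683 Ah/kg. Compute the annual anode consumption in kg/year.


Annual consumption = current * hours per year / capacity
Rate = 4.2 * 8760 / 1683 = 21.9 kg/year

21.9 kg/year


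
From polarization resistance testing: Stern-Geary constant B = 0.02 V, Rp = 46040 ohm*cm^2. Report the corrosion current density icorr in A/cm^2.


Apply the Stern-Geary relation: icorr = B / Rp
icorr = 0.02 / 46040 = 4.344×10^-7 A/cm^2

4.344×10^-7 A/cm^2


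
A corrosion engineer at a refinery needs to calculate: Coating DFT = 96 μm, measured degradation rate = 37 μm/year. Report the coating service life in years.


Service life = thickness / degradation rate
Life = 96 / 37 = 2.6 years

2.6 years


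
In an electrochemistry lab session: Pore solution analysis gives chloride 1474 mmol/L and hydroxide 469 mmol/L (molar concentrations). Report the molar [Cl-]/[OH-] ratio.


Threshold parameter = [Cl-] / [OH-] (molar basis; both in mmol/L, so units cancel)
Ratio = 1474 / 469 = 3.14

3.14


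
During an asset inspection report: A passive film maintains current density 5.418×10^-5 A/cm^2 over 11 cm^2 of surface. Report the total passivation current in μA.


I = i_pass * A, then convert A → μA (×10^6)
I = 5.418×10^-5 * 11 * 10^6 = 595.98 μA

595.98 μA


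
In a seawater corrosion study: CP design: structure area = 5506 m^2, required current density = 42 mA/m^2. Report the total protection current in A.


I = area * current density, then convert mA → A (÷1000)
I = 5506 * 42 / 1000 = 231.25 A

231.25 A


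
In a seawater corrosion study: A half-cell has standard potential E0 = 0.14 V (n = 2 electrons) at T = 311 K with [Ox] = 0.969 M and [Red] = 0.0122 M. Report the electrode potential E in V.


Apply the Nernst equation: E = E0 + (RT/nF)*ln([Ox]/[Red])
Step 1: RT/nF = 8.314*311/(2*96485) = 0.01339925 V
Step 2: [Ox]/[Red] = 0.969/0.0122 = 79.42623
Step 3: ln(79.42623) = 4.374829
Step 4: correction = 0.01339925 * 4.374829 = 0.0586 V
E = 0.14 + 0.0586 = 0.1986 V

0.1986 V


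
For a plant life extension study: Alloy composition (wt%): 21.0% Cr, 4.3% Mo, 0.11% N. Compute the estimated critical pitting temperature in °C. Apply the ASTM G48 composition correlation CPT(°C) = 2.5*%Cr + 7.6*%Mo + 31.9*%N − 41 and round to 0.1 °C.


Apply the ASTM G48 empirical CPT estimate: CPT(°C) = 2.5*%Cr + 7.6*%Mo + 31.9*%N − 41
2.5*21.0 = 52.5; 7.6*4.3 = 32.68; 31.9*0.11 = 3.509
CPT = 52.5 + 32.68 + 3.509 − 41 = 47.689 °C
Rounded to 0.1 °C: CPT ≈ 47.7 °C

47.7 °C


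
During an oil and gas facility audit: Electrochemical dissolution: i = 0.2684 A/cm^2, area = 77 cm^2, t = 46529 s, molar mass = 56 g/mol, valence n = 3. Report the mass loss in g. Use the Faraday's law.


Apply Faraday's law: m = i*A*t*M / (n*F)
Total charge passed Q = i*A*t = 0.2684*77*46529 = 961605.5372 C
m = Q*M/(n*F) = 961605.5372*56/(3*96485) = 186.03897 g

186.03897 g


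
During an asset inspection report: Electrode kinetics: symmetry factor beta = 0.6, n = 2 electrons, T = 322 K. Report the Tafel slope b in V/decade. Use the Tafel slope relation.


Apply the Tafel slope relation: b = 2.303*R*T/(beta*n*F)
Numerator: 2.303 * 8.314 * 322 = 6165.38
Denominator: 0.6 * 2 * 96485 = 115782.0
b = 6165.38 / 115782.0 = 0.0532 V/decade

0.0532 V/decade


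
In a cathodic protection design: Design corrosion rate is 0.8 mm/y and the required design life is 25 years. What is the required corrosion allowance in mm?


Corrosion allowance = CR × design life
CA = 0.8 * 25 = 20.0 mm

20.0 mm


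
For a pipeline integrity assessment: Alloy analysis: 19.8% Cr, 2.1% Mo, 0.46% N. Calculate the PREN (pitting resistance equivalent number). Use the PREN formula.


Apply the PREN formula: PREN = Cr + 3.3*Mo + 16*N
PREN = 19.8 + 3.3*2.1 + 16*0.46
PREN = 19.8 + 6.93 + 7.36 = 34.09

34.09


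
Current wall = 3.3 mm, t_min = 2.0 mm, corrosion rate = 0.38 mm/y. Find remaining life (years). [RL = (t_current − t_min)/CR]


Apply the remaining-life relation: RL = (t_current − t_min) / CR
RL = (3.3 − 2.0) / 0.38 = 1.3 / 0.38 = 3.4 years

3.4 years


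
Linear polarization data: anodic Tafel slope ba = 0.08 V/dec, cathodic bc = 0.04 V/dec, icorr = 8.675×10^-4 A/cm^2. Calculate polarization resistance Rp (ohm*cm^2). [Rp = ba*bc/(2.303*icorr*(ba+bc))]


Apply the Stern-Geary equation: Rp = ba*bc / (2.303*icorr*(ba+bc))
ba*bc = 0.08*0.04 = 0.0032
ba+bc = 0.12; 2.303*icorr*(ba+bc) = 2.303*8.675×10^-4*0.12 = 2.397423×10^-4
Rp = 0.0032 / 2.397423×10^-4 = 13.3 ohm*cm^2

13.3 ohm*cm^2


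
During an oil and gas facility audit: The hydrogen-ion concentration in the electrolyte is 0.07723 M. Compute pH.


pH = −log10[H+]
pH = −log10(0.07723) = 1.11

1.11


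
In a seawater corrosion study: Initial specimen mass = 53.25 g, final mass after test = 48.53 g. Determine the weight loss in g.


Weight loss = initial − final
WL = 53.25 − 48.53 = 4.72 g

4.72 g


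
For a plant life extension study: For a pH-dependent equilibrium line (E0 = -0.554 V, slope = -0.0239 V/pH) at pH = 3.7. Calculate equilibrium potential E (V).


Apply the Pourbaix line equation: E = E0 + slope*pH
E = -0.554 + (-0.0239)*3.7 = -0.554 + (-0.08843) = -0.64243 V
Rounded to 3 decimal places: E = -0.642 V

-0.642 V


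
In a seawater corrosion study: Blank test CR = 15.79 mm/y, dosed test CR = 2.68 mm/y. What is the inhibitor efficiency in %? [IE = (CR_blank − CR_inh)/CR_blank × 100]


Apply the inhibitor-efficiency definition: IE = (CR_blank − CR_inh)/CR_blank × 100
IE = (15.79 − 2.68) / 15.79 × 100
IE = 13.11 / 15.79 × 100 = 83.0 %

83.0 %


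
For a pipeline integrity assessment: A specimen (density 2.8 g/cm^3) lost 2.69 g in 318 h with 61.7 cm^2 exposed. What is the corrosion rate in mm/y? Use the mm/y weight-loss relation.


Apply the mm/y weight-loss relation: CR = 87600 * W / (D * A * T)
Numerator: 87600 * 2.69 = 235644.0
Denominator: 2.8 * 61.7 * 318 = 54937.68
CR = 235644.0 / 54937.68 = 4.289297 mm/y

4.289297 mm/y


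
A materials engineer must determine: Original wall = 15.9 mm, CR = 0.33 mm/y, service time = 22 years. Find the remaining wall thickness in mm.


Remaining wall = original − CR × time
t = 15.9 − 0.33*22 = 15.9 − 7.26 = 8.64 mm

8.64 mm


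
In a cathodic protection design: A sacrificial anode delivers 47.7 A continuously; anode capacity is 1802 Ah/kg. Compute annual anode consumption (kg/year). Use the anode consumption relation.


Annual consumption = current * hours per year / capacity
Rate = 47.7 * 8760 / 1802 = 231.9 kg/year

231.9 kg/year


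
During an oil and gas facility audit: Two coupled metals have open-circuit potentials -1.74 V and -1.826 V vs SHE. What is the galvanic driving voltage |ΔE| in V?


Driving voltage is the absolute potential difference.
|ΔE| = |-1.74 − (-1.826)| = 0.086 V

0.086 V


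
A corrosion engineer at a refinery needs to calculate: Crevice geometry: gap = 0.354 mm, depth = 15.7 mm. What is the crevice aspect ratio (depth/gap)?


Aspect ratio = depth / gap
Ratio = 15.7 / 0.354 = 44.4

44.4
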